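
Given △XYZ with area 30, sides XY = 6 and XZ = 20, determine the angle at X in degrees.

From the SAS area formula Area = (1/2)ab sin(C), rearranging gives sin(C) = 2*Area/(ab).
sin(C) = 2 * 30 / (120) = 1/2.
Therefore C = arcsin(1/2) = 30°.
Since sin(180° - C) = sin(C), the obtuse angle 150° gives the same area, so C = 30° or C = 150°.

30° or 150°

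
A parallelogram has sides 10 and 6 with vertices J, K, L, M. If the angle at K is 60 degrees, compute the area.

The area of a parallelogram equals the product of two adjacent sides times the sine of the included angle.
This is because the height equals 6 * sin(60°) = 3*sqrt(3).
Area = 10 * 3*sqrt(3) = 30*sqrt(3)

30*sqrt(3)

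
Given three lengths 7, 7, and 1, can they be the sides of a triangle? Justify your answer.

For three segments to close into a triangle, no single side can be as long as the other two combined.
The longest side is 7, and 1 + 7 = 8 > 7.
A triangle can be formed.

Yes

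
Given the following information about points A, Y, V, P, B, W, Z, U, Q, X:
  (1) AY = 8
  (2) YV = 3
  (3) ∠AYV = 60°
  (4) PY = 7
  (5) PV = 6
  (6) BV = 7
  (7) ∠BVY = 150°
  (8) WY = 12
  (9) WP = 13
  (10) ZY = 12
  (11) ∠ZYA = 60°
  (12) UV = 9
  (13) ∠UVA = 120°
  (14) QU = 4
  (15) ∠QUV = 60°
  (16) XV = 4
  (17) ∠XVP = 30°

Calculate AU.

Step 1: By the law of cosines on triangle VYA: VA² = 3² + 8² − 2·3·8·cos(60°) = 49, so VA = 7.
Step 2: By the law of cosines on triangle AVU: AU² = 7² + 9² − 2·7·9·cos(120°) = 193, so AU = √193.

Therefore, the length of AU = √193.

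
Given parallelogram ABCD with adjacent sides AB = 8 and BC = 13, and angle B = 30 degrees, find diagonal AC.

The diagonal of a parallelogram can be found by treating two adjacent sides and the diagonal as a triangle.
Applying the law of cosines with sides 8, 13 and included angle 30°:
d^2 = 64 + 169 - 208*cos(30°) = 233 - 104*sqrt(3)
d = sqrt(233 - 104*sqrt(3))

sqrt(233 - 104*sqrt(3))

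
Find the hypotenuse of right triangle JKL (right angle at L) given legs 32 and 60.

By the Pythagorean theorem: JK^2 = JL^2 + KL^2
JK^2 = 32^2 + 60^2 = 1024 + 3600 = 4624
JK = sqrt(4624) = 68

68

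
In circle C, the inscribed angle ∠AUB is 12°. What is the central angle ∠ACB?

By the inscribed angle theorem, the central angle is twice the inscribed angle.
Central angle = 2 × 12° = 24°

24°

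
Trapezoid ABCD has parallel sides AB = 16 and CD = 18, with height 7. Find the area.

A trapezoid's area equals the midsegment times the height.
The midsegment is (16 + 18) / 2 = 17.
Area = 17 * 7 = 119.

119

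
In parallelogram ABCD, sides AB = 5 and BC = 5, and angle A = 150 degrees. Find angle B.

Consecutive angles are supplementary: angle B = 180 - 150 = 30 degrees.

30 degrees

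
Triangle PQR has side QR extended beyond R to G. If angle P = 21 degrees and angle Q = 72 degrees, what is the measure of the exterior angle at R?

By the exterior angle theorem, an exterior angle of a triangle equals the sum of the two remote interior angles.
Exterior angle = angle P + angle Q
Exterior angle = 21 + 72 = 93 degrees

93 degrees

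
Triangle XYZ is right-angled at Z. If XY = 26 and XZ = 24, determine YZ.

YZ = sqrt(26^2 - 24^2) = sqrt(100) = 10

10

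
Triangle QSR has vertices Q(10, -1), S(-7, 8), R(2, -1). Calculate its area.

Using the Shoelace formula for a triangle:
Area = (1/2)|x0(y1 - y2) + x1(y2 - y0) + x2(y0 - y1)|
Area = (1/2)|10(8 - -1) + -7(-1 - -1) + 2(-1 - 8)|
Area = (1/2)|90 + 0 + -18|
Area = (1/2)|72|
Area = (1/2)(72)
Area = 36

36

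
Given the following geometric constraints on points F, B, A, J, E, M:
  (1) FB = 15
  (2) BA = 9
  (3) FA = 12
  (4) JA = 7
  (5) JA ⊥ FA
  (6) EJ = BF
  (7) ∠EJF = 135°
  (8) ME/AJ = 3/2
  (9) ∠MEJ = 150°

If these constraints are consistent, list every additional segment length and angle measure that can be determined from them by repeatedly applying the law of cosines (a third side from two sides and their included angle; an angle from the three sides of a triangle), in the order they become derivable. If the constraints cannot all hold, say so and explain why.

The constraints are consistent. Derivable facts, in order:
After 1 step:
- FJ = √193
- JM ≈ 24.66
- ∠ABF = 53.13°
- ∠AFB = 36.87°
- ∠BAF = 90°
After 2 steps:
- FE ≈ 26.7
- ∠AFJ = 30.26°
- ∠AJF = 59.74°
- ∠EJM = 12.29°
- ∠EMJ = 17.71°
After 3 steps:
- ∠EFJ = 23.41°
- ∠FEJ = 21.59°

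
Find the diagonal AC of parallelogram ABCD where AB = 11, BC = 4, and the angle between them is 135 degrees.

Using the law of cosines:
d^2 = 11^2 + 4^2 - 2(11)(4)cos(135 degrees)
d^2 = 121 + 16 - 88*-sqrt(2)/2
d^2 = 44*sqrt(2) + 137
d = sqrt(44*sqrt(2) + 137)

sqrt(44*sqrt(2) + 137)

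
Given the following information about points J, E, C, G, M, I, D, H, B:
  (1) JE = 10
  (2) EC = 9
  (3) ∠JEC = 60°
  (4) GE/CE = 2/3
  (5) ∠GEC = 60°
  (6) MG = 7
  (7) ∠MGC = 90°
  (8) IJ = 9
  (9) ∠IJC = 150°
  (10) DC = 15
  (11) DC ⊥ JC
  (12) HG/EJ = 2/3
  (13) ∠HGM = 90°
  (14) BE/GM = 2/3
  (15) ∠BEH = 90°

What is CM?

From the given relations: GE = 2/3·CE = 2/3·9 = 6.
Step 1: By the law of cosines on triangle CEG: CG² = 9² + 6² − 2·9·6·cos(60°) = 63, so CG = 3·√7.
Step 2: By the law of cosines on triangle CGM: CM² = (3·√7)² + 7² − 2·3·√7·7·cos(90°) = 112, so CM = 4·√7.

Therefore, the length of CM = 4·√7.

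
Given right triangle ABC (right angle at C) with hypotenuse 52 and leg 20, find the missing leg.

By the Pythagorean theorem: BC^2 = AB^2 - AC^2
BC^2 = 52^2 - 20^2 = 2704 - 400 = 2304
BC = sqrt(2304) = 48

48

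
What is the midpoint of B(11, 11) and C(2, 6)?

The midpoint is the point halfway along the segment.
Move half the horizontal distance: 11 + (2 - 11)/2 = 11 + -9/2 = 13/2
Move half the vertical distance: 11 + (6 - 11)/2 = 11 + -5/2 = 17/2
Midpoint = (13/2, 17/2)

(13/2, 17/2)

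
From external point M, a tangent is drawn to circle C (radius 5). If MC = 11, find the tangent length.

Let T be the point of tangency. Then CT ⊥ MT (radius ⊥ tangent).
In right triangle CTM: CM² = CT² + MT²
11² = 5² + MT²
MT² = 96, MT = 4*sqrt(6)

4*sqrt(6)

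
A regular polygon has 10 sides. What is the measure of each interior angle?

Each interior angle of a regular n-gon is (n - 2) * 180 / n.
For n = 10: (10 - 2) * 180 / 10 = 1440/10 = 144 degrees.

144 degrees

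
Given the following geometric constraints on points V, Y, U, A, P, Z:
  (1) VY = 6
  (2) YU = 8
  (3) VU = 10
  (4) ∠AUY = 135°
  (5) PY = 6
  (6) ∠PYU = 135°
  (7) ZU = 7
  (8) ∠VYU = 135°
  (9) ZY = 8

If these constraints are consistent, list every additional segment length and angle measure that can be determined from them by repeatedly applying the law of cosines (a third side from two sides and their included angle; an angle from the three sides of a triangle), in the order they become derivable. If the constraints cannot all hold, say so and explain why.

These constraints are not satisfiable: (1), (2) and (3) fix all three sides of triangle VYU, so by the law of cosines cos(∠VYU) = (6² + 8² − 10²) / (2·6·8) = 0.0000, i.e. ∠VYU ≈ 90°, which contradicts (8) ∠VYU = 135°. No planar figure meets all of them, so nothing further can be derived.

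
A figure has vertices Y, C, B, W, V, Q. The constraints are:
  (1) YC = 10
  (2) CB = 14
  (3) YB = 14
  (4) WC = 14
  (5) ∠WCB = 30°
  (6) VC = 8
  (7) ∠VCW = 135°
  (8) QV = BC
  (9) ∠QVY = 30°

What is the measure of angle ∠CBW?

Step 1: By the law of cosines on triangle BCW: BW² = 14² + 14² − 2·14·14·cos(30°) = 52.52, so BW ≈ 7.25.
Step 2: By the inverse law of cosines on triangle CBW: cos(∠CBW) = (14² + 7.25² − 14²) / (2·14·7.25) = 52.52/202.91 = 0.2588, so ∠CBW = 75°.

Therefore, the measure of angle ∠CBW = 75°.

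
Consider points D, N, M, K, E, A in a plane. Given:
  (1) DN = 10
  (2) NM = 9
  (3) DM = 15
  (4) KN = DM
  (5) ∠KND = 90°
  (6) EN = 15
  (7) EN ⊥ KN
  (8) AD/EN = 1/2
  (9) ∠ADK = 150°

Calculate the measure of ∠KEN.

From the given relations: KN = DM = 15.
Step 1: By the law of cosines on triangle ENK: EK² = 15² + 15² − 2·15·15·cos(90°) = 450, so EK = 15·√2.
Step 2: By the inverse law of cosines on triangle KEN: cos(∠KEN) = ((15·√2)² + 15² − 15²) / (2·15·√2·15) = 450/636.4 = 0.7071, so ∠KEN = 45°.

Therefore, the measure of angle ∠KEN = 45°.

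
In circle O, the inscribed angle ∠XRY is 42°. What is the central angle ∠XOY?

The inscribed angle theorem states that a central angle is always twice any inscribed angle that subtends the same arc.
Since the inscribed angle is 42°, the central angle = 2 × 42° = 84°.

84°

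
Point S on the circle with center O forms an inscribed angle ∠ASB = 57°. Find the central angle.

Central angle = 2 × 57° = 114° (inscribed angle theorem).

114°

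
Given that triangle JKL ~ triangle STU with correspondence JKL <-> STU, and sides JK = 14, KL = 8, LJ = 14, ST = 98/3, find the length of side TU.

k = 98/3/14 = 7/3. TU = 7/3 * 8 = 56/3.

56/3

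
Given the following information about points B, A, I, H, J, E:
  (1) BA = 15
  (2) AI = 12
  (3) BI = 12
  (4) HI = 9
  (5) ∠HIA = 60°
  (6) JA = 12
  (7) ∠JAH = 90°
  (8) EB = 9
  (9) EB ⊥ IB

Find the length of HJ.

Step 1: By the law of cosines on triangle HIA: HA² = 9² + 12² − 2·9·12·cos(60°) = 117, so HA = 3·√13.
Step 2: By the law of cosines on triangle HAJ: HJ² = (3·√13)² + 12² − 2·3·√13·12·cos(90°) = 261, so HJ = 3·√29.

Therefore, the length of HJ = 3·√29.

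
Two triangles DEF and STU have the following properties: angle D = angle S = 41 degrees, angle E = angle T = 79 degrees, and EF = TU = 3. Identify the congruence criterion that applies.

The given information matches AAS: Two pairs of corresponding angles and a non-included side are equal (Angle-Angle-Side).

AAS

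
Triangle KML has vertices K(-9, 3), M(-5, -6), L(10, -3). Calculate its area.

Using the Shoelace formula for a triangle:
Area = (1/2)|x0(y1 - y2) + x1(y2 - y0) + x2(y0 - y1)|
Area = (1/2)|-9(-6 - -3) + -5(-3 - 3) + 10(3 - -6)|
Area = (1/2)|27 + 30 + 90|
Area = (1/2)|147|
Area = (1/2)(147)
Area = 147/2

147/2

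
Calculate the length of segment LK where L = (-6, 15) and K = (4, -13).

d = sqrt((10)^2 + (-28)^2) = sqrt(884) = 2*sqrt(221)

2*sqrt(221)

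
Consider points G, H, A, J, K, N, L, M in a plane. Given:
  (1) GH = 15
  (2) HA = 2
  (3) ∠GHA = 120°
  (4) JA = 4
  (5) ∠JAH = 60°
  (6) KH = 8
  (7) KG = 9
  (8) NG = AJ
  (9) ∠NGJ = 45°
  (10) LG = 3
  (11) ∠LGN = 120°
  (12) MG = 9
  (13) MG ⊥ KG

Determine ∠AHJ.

Step 1: By the law of cosines on triangle HAJ: HJ² = 2² + 4² − 2·2·4·cos(60°) = 12, so HJ = 2·√3.
Step 2: By the inverse law of cosines on triangle AHJ: cos(∠AHJ) = (2² + (2·√3)² − 4²) / (2·2·2·√3) = 0/13.86 = 0, so ∠AHJ = 90°.

Therefore, the measure of angle ∠AHJ = 90°.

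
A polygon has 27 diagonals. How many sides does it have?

Using d = n(n - 3)/2, we solve 27 = n(n - 3)/2.
So n(n - 3) = 54.
Testing n = 9: 9 * 6 = 54 = 54. Correct.
The polygon has 9 sides.

9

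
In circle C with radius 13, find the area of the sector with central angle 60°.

Sector area = π(13²)(1/6) = 169*pi/6

169*pi/6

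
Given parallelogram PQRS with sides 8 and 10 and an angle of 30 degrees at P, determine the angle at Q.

Opposite sides of a parallelogram are parallel, so consecutive angles form co-interior angles on a transversal.
Co-interior angles sum to 180°, giving angle Q = 180 - 30 = 150 degrees.

150 degrees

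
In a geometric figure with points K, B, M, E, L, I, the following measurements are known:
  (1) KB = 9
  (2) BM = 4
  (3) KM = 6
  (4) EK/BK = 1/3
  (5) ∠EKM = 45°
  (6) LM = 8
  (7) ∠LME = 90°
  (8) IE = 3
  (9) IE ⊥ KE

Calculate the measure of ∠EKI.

From the given relations: EK = 1/3·BK = 1/3·9 = 3.
Step 1: By the law of cosines on triangle KEI: KI² = 3² + 3² − 2·3·3·cos(90°) = 18, so KI = 3·√2.
Step 2: By the inverse law of cosines on triangle EKI: cos(∠EKI) = (3² + (3·√2)² − 3²) / (2·3·3·√2) = 18/25.46 = 0.7071, so ∠EKI = 45°.

Therefore, the measure of angle ∠EKI = 45°.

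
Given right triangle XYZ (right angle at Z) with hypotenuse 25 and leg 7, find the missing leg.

YZ = sqrt(25^2 - 7^2) = sqrt(576) = 24

24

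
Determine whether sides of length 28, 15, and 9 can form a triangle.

No.
The triangle inequality is violated: 15 + 9 = 24 ≤ 28.
These lengths cannot form a triangle.

No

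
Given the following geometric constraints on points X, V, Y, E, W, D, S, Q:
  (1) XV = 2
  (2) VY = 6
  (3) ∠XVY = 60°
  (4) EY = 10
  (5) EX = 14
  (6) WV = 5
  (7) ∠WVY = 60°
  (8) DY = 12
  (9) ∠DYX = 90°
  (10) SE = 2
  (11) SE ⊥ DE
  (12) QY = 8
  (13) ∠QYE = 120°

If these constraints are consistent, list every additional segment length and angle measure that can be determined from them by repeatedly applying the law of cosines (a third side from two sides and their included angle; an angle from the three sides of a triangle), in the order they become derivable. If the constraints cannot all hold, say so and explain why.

The constraints are consistent. Derivable facts, in order:
After 1 step:
- EQ = 2·√61
- XY = 2·√7
- YW = √31
After 2 steps:
- XD = 2·√43
- ∠EQY = 33.67°
- ∠EXY = 33.18°
- ∠EYX = 129.98°
- ∠QEY = 26.33°
- ∠VWY = 68.95°
- ∠VXY = 100.89°
- ∠VYW = 51.05°
- ∠VYX = 19.11°
- ∠XEY = 16.83°
After 3 steps:
- ∠DXY = 66.2°
- ∠XDY = 23.8°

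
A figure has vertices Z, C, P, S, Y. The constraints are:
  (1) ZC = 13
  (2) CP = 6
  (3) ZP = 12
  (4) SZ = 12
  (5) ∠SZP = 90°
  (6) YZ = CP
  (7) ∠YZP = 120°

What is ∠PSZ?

Step 1: By the law of cosines on triangle SZP: SP² = 12² + 12² − 2·12·12·cos(90°) = 288, so SP = 12·√2.
Step 2: By the inverse law of cosines on triangle PSZ: cos(∠PSZ) = ((12·√2)² + 12² − 12²) / (2·12·√2·12) = 288/407.29 = 0.7071, so ∠PSZ = 45°.

Therefore, the measure of angle ∠PSZ = 45°.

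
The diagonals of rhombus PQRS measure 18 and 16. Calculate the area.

Area of a rhombus = (d1 * d2) / 2
Area = (18 * 16) / 2
Area = 288 / 2
Area = 144

144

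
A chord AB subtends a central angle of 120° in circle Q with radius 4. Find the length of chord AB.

Chord = 2(4) sin(60°) = 4*sqrt(3)

4*sqrt(3)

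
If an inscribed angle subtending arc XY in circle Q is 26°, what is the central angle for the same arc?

Central angle = 2 × 26° = 52° (inscribed angle theorem).

52°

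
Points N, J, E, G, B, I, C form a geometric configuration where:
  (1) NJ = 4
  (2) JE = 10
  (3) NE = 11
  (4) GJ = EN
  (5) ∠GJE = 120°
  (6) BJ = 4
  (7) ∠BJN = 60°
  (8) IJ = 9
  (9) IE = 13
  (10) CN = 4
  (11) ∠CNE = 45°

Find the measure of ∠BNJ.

Step 1: By the law of cosines on triangle NJB: NB² = 4² + 4² − 2·4·4·cos(60°) = 16, so NB = 4.
Step 2: By the inverse law of cosines on triangle BNJ: cos(∠BNJ) = (4² + 4² − 4²) / (2·4·4) = 16/32 = 0.5, so ∠BNJ = 60°.

Therefore, the measure of angle ∠BNJ = 60°.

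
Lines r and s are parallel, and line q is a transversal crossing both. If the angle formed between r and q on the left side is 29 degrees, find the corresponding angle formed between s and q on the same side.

When a transversal crosses parallel lines, angles in the same position at each intersection are called corresponding angles.
These are always equal, so the answer is 29 degrees.

29 degrees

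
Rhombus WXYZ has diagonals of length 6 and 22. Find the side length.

In a rhombus, the diagonals bisect each other perpendicularly, creating four congruent right triangles.
Each triangle has legs 3 (half of 6) and 11 (half of 22).
The hypotenuse of each right triangle is a side of the rhombus:
side = sqrt(3^2 + 11^2) = sqrt(130)

sqrt(130)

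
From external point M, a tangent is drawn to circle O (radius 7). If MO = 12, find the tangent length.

tangent = √(d² - r²) = √(12² - 7²) = √(144 - 49) = √95 = sqrt(95)

sqrt(95)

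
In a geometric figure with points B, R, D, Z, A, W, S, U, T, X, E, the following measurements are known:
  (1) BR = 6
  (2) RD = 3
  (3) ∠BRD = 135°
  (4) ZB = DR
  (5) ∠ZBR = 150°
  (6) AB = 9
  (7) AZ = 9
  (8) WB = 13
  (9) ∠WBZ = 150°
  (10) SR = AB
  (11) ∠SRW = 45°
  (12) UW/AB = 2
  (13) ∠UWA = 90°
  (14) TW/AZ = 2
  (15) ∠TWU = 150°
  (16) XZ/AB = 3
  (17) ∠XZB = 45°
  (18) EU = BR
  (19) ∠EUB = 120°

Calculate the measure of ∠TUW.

From the given relations: UW = 2·AB = 2·9 = 18; TW = 2·AZ = 2·9 = 18.
Step 1: By the law of cosines on triangle UWT: UT² = 18² + 18² − 2·18·18·cos(150°) = 1209.18, so UT ≈ 34.77.
Step 2: By the inverse law of cosines on triangle TUW: cos(∠TUW) = (34.77² + 18² − 18²) / (2·34.77·18) = 1209.18/1251.84 = 0.9659, so ∠TUW = 15°.

Therefore, the measure of angle ∠TUW = 15°.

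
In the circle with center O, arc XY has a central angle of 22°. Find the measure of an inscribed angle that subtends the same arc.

An inscribed angle intercepts an arc from a point on the circle, while the central angle intercepts the same arc from the center.
The inscribed angle is always half the central angle: 22° / 2 = 11°.

11°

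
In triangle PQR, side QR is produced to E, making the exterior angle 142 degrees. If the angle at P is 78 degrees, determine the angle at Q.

By the exterior angle theorem: exterior angle = sum of remote interior angles.
142 = 78 + angle Q
angle Q = 142 - 78 = 64 degrees

64 degrees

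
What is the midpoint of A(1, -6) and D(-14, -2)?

M = ((x₁ + x₂)/2, (y₁ + y₂)/2)
= ((1 + -14)/2, (-6 + -2)/2)
= (-13/2, -8/2) = (-13/2, -4)

(-13/2, -4)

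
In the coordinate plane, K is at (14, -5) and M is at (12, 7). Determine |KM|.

The horizontal distance is |12 - 14| = 2 and the vertical distance is |7 - -5| = 12.
By the Pythagorean theorem, d = sqrt(2^2 + 12^2) = sqrt(148) = 2*sqrt(37).

2*sqrt(37)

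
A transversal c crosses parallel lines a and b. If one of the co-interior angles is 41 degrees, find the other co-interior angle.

Co-interior angles (same-side interior) formed by parallel lines and a transversal are supplementary (sum to 180 degrees).
The given angle is 41 degrees.
The co-interior angle = 180 - 41 = 139 degrees.

139 degrees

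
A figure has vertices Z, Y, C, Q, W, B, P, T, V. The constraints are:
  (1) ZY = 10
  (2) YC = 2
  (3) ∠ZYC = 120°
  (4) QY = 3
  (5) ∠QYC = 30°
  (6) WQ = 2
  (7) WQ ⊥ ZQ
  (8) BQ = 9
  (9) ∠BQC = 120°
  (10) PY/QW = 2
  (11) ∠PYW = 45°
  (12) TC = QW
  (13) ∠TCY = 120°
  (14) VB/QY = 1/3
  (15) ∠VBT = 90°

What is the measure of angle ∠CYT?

From the given relations: TC = QW = 2.
Step 1: By the law of cosines on triangle YCT: YT² = 2² + 2² − 2·2·2·cos(120°) = 12, so YT = 2·√3.
Step 2: By the inverse law of cosines on triangle CYT: cos(∠CYT) = (2² + (2·√3)² − 2²) / (2·2·2·√3) = 12/13.86 = 0.866, so ∠CYT = 30°.

Therefore, the measure of angle ∠CYT = 30°.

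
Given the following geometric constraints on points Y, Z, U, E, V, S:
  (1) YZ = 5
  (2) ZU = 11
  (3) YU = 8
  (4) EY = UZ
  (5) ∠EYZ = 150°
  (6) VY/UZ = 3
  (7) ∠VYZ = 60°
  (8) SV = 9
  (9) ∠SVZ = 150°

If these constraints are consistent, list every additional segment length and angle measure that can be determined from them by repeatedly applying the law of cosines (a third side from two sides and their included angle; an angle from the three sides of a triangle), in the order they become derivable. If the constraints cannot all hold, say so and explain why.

The constraints are consistent. Derivable facts, in order:
After 1 step:
- ZE ≈ 15.53
- ZV ≈ 30.81
- ∠UYZ = 113.58°
- ∠UZY = 41.8°
- ∠YUZ = 24.62°
After 2 steps:
- ZS ≈ 38.86
- ∠EZY = 20.74°
- ∠VZY = 111.92°
- ∠YEZ = 9.26°
- ∠YVZ = 8.08°
After 3 steps:
- ∠SZV = 6.65°
- ∠VSZ = 23.35°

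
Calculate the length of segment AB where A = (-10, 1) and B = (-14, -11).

d = sqrt((-14 - -10)^2 + (-11 - 1)^2)
d = sqrt(-4^2 + -12^2)
d = sqrt(16 + 144)
d = sqrt(160) = 4*sqrt(10)

4*sqrt(10)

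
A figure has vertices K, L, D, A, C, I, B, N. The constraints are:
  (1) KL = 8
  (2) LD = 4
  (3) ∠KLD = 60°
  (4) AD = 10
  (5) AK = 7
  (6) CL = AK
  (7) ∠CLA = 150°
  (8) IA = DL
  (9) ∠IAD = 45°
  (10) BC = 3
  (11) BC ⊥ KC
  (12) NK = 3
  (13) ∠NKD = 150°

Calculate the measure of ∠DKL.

Step 1: By the law of cosines on triangle KLD: KD² = 8² + 4² − 2·8·4·cos(60°) = 48, so KD = 4·√3.
Step 2: By the inverse law of cosines on triangle DKL: cos(∠DKL) = ((4·√3)² + 8² − 4²) / (2·4·√3·8) = 96/110.85 = 0.866, so ∠DKL = 30°.

Therefore, the measure of angle ∠DKL = 30°.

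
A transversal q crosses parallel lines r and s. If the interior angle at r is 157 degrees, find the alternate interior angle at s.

Alternate interior angles are equal: 157 degrees.

157 degrees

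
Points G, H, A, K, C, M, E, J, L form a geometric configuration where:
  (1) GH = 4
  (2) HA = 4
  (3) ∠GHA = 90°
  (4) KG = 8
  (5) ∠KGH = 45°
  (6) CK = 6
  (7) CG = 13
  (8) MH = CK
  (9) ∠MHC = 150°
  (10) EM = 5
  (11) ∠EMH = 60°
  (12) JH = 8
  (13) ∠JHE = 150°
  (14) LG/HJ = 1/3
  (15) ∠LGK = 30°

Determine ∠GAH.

Step 1: By the law of cosines on triangle AHG: AG² = 4² + 4² − 2·4·4·cos(90°) = 32, so AG = 4·√2.
Step 2: By the inverse law of cosines on triangle GAH: cos(∠GAH) = ((4·√2)² + 4² − 4²) / (2·4·√2·4) = 32/45.25 = 0.7071, so ∠GAH = 45°.

Therefore, the measure of angle ∠GAH = 45°.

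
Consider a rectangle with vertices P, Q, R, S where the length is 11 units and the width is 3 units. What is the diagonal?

d = sqrt(11^2 + 3^2) = sqrt(130)

sqrt(130)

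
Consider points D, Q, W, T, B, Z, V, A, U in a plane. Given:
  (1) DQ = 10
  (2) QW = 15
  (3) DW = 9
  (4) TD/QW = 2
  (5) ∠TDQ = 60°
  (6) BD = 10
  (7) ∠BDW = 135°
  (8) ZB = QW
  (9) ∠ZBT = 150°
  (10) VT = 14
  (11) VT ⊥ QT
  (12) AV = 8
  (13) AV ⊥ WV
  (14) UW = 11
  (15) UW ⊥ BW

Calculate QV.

From the given relations: TD = 2·QW = 2·15 = 30.
Step 1: By the law of cosines on triangle QDT: QT² = 10² + 30² − 2·10·30·cos(60°) = 700, so QT = 10·√7.
Step 2: By the law of cosines on triangle QTV: QV² = (10·√7)² + 14² − 2·10·√7·14·cos(90°) = 896, so QV = 8·√14.

Therefore, the length of QV = 8·√14.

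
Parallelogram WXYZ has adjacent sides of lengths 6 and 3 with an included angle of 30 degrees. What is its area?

Area = a * b * sin(theta)
Area = 6 * 3 * sin(30 degrees)
Area = 18 * 1/2
Area = 9

9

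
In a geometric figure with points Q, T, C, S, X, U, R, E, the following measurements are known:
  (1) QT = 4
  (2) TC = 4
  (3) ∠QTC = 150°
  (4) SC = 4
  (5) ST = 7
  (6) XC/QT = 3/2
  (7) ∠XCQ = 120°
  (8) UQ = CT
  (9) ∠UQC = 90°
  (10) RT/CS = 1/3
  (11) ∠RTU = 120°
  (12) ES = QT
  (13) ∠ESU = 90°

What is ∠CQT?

Step 1: By the law of cosines on triangle QTC: QC² = 4² + 4² − 2·4·4·cos(150°) = 59.71, so QC ≈ 7.73.
Step 2: By the inverse law of cosines on triangle CQT: cos(∠CQT) = (7.73² + 4² − 4²) / (2·7.73·4) = 59.71/61.82 = 0.9659, so ∠CQT = 15°.

Therefore, the measure of angle ∠CQT = 15°.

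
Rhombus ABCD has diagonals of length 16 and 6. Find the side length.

The diagonals of a rhombus bisect each other at right angles.
Half-diagonals: 16/2 = 8 and 6/2 = 3
side = sqrt(8^2 + 3^2)
side = sqrt(64 + 9)
side = sqrt(73)

sqrt(73)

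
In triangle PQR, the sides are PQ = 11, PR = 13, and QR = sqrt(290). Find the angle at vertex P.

By the inverse law of cosines: cos(P) = (PQ² + PR² - QR²) / (2 × PQ × PR)
cos(P) = (11² + 13² - (sqrt(290))²) / (2 × 11 × 13)
cos(P) = (121 + 169 - (290)) / 286
cos(P) = 0
P = arccos(0) = 90°

90°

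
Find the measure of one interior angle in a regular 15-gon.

Each interior angle of a regular n-gon is (n - 2) * 180 / n.
For n = 15: (15 - 2) * 180 / 15 = 2340/15 = 156 degrees.

156 degrees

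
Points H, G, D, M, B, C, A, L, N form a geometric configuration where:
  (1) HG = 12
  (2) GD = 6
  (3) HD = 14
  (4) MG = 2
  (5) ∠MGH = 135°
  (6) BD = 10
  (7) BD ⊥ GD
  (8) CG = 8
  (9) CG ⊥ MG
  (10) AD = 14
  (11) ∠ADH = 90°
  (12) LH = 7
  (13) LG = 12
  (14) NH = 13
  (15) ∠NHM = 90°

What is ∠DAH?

Step 1: By the law of cosines on triangle ADH: AH² = 14² + 14² − 2·14·14·cos(90°) = 392, so AH = 14·√2.
Step 2: By the inverse law of cosines on triangle DAH: cos(∠DAH) = (14² + (14·√2)² − 14²) / (2·14·14·√2) = 392/554.37 = 0.7071, so ∠DAH = 45°.

Therefore, the measure of angle ∠DAH = 45°.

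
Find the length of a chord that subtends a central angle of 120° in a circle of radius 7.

Chord length = 2r sin(θ/2)
= 2 × 7 × sin(120°/2)
= 2 × 7 × sin(60°)
= 7*sqrt(3)

7*sqrt(3)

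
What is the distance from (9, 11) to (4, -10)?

The horizontal distance is |4 - 9| = 5 and the vertical distance is |-10 - 11| = 21.
By the Pythagorean theorem, d = sqrt(5^2 + 21^2) = sqrt(466).

sqrt(466)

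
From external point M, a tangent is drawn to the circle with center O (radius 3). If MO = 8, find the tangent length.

tangent = √(d² - r²) = √(8² - 3²) = √(64 - 9) = √55 = sqrt(55)

sqrt(55)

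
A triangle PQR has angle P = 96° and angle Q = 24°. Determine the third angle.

angle R = 180 - 96 - 24 = 60 degrees.

60 degrees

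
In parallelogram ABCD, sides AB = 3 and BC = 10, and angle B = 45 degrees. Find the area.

The area of a parallelogram equals the product of two adjacent sides times the sine of the included angle.
This is because the height equals 10 * sin(45°) = 5*sqrt(2).
Area = 3 * 5*sqrt(2) = 15*sqrt(2)

15*sqrt(2)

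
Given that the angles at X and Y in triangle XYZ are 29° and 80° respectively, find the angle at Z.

By the triangle angle sum property, the three interior angles of any triangle add up to 180°.
We know angle X = 29° and angle Y = 80°, so their sum is 109°.
Therefore angle Z = 180° - 109° = 71°.

71 degrees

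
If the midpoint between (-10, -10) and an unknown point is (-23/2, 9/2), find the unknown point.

Using the midpoint formula: M = ((x1 + x2)/2, (y1 + y2)/2)
We know M = (-23/2, 9/2) and Q = (-10, -10)
For x: -23/2 = (-10 + x2)/2, so x2 = 2*-23/2 - -10 = -13
For y: 9/2 = (-10 + y2)/2, so y2 = 2*9/2 - -10 = 19
P = (-13, 19)

(-13, 19)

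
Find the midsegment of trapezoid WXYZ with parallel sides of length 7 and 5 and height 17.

The midsegment (median) of a trapezoid connects the midpoints of the non-parallel sides.
Its length is the average of the two bases: (7 + 5) / 2 = 6.

6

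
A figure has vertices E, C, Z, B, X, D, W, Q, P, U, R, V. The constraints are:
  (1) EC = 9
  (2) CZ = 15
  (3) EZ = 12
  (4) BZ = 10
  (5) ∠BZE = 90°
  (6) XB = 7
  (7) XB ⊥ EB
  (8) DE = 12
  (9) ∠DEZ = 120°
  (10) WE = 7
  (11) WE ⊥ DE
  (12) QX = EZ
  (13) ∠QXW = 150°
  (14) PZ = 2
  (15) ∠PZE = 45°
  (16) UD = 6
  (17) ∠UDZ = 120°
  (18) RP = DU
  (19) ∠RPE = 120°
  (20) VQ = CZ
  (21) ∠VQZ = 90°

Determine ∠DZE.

Step 1: By the law of cosines on triangle ZED: ZD² = 12² + 12² − 2·12·12·cos(120°) = 432, so ZD = 12·√3.
Step 2: By the inverse law of cosines on triangle DZE: cos(∠DZE) = ((12·√3)² + 12² − 12²) / (2·12·√3·12) = 432/498.83 = 0.866, so ∠DZE = 30°.

Therefore, the measure of angle ∠DZE = 30°.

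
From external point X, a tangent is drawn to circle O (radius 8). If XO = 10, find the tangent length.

The tangent, radius, and line from the external point to the center form a right triangle.
The right angle is where the tangent meets the radius.
By the Pythagorean theorem: tangent² + 8² = 10²
tangent² = 100 - 64 = 36
tangent = 6

6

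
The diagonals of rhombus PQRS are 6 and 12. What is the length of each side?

The diagonals of a rhombus bisect each other at right angles.
Half-diagonals: 6/2 = 3 and 12/2 = 6
side = sqrt(3^2 + 6^2)
side = sqrt(9 + 36)
side = sqrt(45) = 3*sqrt(5)

3*sqrt(5)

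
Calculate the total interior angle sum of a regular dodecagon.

The sum of interior angles of an n-sided polygon is (n - 2) * 180.
For n = 12: (12 - 2) * 180 = 10 * 180 = 1800 degrees.

1800 degrees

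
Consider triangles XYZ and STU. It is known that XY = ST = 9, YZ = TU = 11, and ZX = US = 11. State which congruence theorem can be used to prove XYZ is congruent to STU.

The given information provides:
XY = ST = 9, YZ = TU = 11, and ZX = US = 11
This matches the SSS congruence theorem.
All three pairs of corresponding sides are equal (Side-Side-Side).

SSS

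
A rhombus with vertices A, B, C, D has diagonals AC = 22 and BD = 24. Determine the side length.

The diagonals of a rhombus bisect each other at right angles.
Half-diagonals: 22/2 = 11 and 24/2 = 12
side = sqrt(11^2 + 12^2)
side = sqrt(121 + 144)
side = sqrt(265)

sqrt(265)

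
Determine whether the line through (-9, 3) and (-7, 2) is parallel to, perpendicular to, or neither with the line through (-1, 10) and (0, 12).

Slope of line 1: m1 = (2 - 3)/(-7 - -9) = -1/2 = -1/2
Slope of line 2: m2 = (12 - 10)/(0 - -1) = 2/1 = 2
Two lines are perpendicular when the product of their slopes is -1 (negative reciprocals).
m1 * m2 = (-1/2) * (2) = -1, confirming perpendicularity.

Perpendicular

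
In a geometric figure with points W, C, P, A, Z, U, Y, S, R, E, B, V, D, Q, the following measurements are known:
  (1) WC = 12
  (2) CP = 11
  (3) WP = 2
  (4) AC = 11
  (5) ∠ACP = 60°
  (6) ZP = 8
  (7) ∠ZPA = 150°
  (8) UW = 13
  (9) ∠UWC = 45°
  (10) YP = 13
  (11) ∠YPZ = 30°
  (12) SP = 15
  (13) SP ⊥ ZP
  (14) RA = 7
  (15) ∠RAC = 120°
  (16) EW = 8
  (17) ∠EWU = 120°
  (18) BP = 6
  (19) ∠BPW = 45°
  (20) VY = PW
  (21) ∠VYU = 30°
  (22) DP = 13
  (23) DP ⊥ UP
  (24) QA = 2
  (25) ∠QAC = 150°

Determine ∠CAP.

Step 1: By the law of cosines on triangle ACP: AP² = 11² + 11² − 2·11·11·cos(60°) = 121, so AP = 11.
Step 2: By the inverse law of cosines on triangle CAP: cos(∠CAP) = (11² + 11² − 11²) / (2·11·11) = 121/242 = 0.5, so ∠CAP = 60°.

Therefore, the measure of angle ∠CAP = 60°.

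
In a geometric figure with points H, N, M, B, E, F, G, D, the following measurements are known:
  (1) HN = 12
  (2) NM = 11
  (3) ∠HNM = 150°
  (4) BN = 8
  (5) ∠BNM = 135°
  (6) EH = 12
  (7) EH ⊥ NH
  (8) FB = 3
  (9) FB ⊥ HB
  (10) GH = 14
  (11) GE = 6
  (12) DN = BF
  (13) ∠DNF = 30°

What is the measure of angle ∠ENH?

Step 1: By the law of cosines on triangle NHE: NE² = 12² + 12² − 2·12·12·cos(90°) = 288, so NE = 12·√2.
Step 2: By the inverse law of cosines on triangle ENH: cos(∠ENH) = ((12·√2)² + 12² − 12²) / (2·12·√2·12) = 288/407.29 = 0.7071, so ∠ENH = 45°.

Therefore, the measure of angle ∠ENH = 45°.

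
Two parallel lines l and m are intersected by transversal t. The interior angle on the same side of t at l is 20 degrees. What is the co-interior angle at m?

Co-interior angles (same-side interior) formed by parallel lines and a transversal are supplementary (sum to 180 degrees).
The given angle is 20 degrees.
The co-interior angle = 180 - 20 = 160 degrees.

160 degrees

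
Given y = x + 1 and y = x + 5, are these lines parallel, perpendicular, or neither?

Slope of line 1: m1 = 1
Slope of line 2: m2 = 1
Two lines are parallel if and only if they have equal slopes (or both are vertical).
Here m1 = m2 = 1, confirming the lines are parallel.

Parallel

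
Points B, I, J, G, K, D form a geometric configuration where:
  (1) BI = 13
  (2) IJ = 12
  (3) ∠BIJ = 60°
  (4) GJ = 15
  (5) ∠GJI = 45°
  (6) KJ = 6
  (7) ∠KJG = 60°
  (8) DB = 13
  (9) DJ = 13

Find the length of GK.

Step 1: By the law of cosines on triangle GJK: GK² = 15² + 6² − 2·15·6·cos(60°) = 171, so GK = 3·√19.

Therefore, the length of GK = 3·√19.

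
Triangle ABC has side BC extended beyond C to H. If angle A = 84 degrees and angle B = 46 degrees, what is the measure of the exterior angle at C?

The interior angle at C is 180 - 84 - 46 = 50 degrees.
The exterior angle and interior angle at C are supplementary:
Exterior angle = 180 - 50 = 130 degrees.

130 degrees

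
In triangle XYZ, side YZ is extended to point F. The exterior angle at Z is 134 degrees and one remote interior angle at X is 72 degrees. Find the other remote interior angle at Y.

By the exterior angle theorem: exterior angle = sum of remote interior angles.
134 = 72 + angle Y
angle Y = 134 - 72 = 62 degrees

62 degrees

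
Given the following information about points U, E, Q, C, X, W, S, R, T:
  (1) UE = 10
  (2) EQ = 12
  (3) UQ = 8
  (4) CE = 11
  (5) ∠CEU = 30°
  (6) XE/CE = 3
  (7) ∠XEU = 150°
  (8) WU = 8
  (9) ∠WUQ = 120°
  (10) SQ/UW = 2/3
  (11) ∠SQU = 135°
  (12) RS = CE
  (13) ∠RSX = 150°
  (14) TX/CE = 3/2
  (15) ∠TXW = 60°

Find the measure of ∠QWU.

Step 1: By the law of cosines on triangle WUQ: WQ² = 8² + 8² − 2·8·8·cos(120°) = 192, so WQ = 8·√3.
Step 2: By the inverse law of cosines on triangle QWU: cos(∠QWU) = ((8·√3)² + 8² − 8²) / (2·8·√3·8) = 192/221.7 = 0.866, so ∠QWU = 30°.

Therefore, the measure of angle ∠QWU = 30°.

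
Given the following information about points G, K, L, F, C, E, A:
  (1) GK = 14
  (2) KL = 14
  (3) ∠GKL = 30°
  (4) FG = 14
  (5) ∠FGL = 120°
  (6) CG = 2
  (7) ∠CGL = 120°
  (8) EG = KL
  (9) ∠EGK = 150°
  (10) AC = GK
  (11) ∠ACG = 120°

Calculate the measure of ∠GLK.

Step 1: By the law of cosines on triangle LKG: LG² = 14² + 14² − 2·14·14·cos(30°) = 52.52, so LG ≈ 7.25.
Step 2: By the inverse law of cosines on triangle GLK: cos(∠GLK) = (7.25² + 14² − 14²) / (2·7.25·14) = 52.52/202.91 = 0.2588, so ∠GLK = 75°.

Therefore, the measure of angle ∠GLK = 75°.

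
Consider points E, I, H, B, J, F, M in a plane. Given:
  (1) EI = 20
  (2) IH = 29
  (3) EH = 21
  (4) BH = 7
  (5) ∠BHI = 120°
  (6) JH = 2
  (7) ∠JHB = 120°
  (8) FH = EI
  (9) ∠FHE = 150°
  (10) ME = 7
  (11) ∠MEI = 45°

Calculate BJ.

Step 1: By the law of cosines on triangle BHJ: BJ² = 7² + 2² − 2·7·2·cos(120°) = 67, so BJ = √67.

Therefore, the length of BJ = √67.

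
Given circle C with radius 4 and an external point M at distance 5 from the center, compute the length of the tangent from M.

Let T be the point of tangency. Then CT ⊥ MT (radius ⊥ tangent).
In right triangle CTM: CM² = CT² + MT²
5² = 4² + MT²
MT² = 9, MT = 3

3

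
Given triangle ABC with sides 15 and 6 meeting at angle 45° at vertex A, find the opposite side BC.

When two sides and the included angle are known, the law of cosines gives the third side.
c^2 = a^2 + b^2 - 2ab cos(C) generalizes the Pythagorean theorem to non-right triangles.
Here: BC^2 = 225 + 36 - 180*(sqrt(2)/2) = 261 - 90*sqrt(2)
BC = 3*sqrt(29 - 10*sqrt(2))

3*sqrt(29 - 10*sqrt(2))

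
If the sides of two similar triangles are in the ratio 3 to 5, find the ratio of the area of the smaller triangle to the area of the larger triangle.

Area scales with the square of linear dimensions. If every length is multiplied by 3/5, then the area is multiplied by (3/5)^2 = 9/25.
The area ratio is 9:25.

9:25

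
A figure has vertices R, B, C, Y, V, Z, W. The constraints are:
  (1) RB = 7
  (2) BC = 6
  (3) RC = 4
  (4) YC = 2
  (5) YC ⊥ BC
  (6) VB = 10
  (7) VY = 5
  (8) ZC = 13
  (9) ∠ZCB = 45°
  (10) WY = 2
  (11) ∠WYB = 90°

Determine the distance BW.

Step 1: By the law of cosines on triangle BCY: BY² = 6² + 2² − 2·6·2·cos(90°) = 40, so BY = 2·√10.
Step 2: By the law of cosines on triangle BYW: BW² = (2·√10)² + 2² − 2·2·√10·2·cos(90°) = 44, so BW = 2·√11.

Therefore, the length of BW = 2·√11.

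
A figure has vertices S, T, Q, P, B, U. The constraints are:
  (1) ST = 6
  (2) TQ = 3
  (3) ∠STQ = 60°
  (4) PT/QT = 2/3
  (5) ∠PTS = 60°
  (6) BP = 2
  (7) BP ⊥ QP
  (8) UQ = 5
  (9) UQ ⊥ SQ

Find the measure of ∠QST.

Step 1: By the law of cosines on triangle STQ: SQ² = 6² + 3² − 2·6·3·cos(60°) = 27, so SQ = 3·√3.
Step 2: By the inverse law of cosines on triangle QST: cos(∠QST) = ((3·√3)² + 6² − 3²) / (2·3·√3·6) = 54/62.35 = 0.866, so ∠QST = 30°.

Therefore, the measure of angle ∠QST = 30°.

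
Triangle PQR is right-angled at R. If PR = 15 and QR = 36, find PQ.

By the Pythagorean theorem: PQ^2 = PR^2 + QR^2
PQ^2 = 15^2 + 36^2 = 225 + 1296 = 1521
PQ = sqrt(1521) = 39

39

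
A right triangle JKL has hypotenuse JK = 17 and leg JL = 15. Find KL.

By the Pythagorean theorem: KL^2 = JK^2 - JL^2
KL^2 = 17^2 - 15^2 = 289 - 225 = 64
KL = sqrt(64) = 8

8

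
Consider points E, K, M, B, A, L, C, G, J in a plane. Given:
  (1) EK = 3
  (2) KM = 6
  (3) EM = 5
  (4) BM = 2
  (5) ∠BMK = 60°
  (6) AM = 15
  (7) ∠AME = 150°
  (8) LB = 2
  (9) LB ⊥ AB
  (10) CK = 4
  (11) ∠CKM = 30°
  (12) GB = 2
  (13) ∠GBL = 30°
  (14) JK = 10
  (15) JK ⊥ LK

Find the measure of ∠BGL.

Step 1: By the law of cosines on triangle GBL: GL² = 2² + 2² − 2·2·2·cos(30°) = 1.07, so GL ≈ 1.04.
Step 2: By the inverse law of cosines on triangle BGL: cos(∠BGL) = (2² + 1.04² − 2²) / (2·2·1.04) = 1.07/4.14 = 0.2588, so ∠BGL = 75°.

Therefore, the measure of angle ∠BGL = 75°.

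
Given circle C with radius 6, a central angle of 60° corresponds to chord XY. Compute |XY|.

Chord length = 2r sin(θ/2)
= 2 × 6 × sin(60°/2)
= 2 × 6 × sin(30°)
= 6

6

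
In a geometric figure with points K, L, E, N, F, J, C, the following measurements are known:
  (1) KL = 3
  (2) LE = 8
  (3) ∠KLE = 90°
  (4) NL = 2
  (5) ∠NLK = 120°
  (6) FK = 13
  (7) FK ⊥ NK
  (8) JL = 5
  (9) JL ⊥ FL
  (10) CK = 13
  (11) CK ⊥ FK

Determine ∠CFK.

Step 1: By the law of cosines on triangle FKC: FC² = 13² + 13² − 2·13·13·cos(90°) = 338, so FC = 13·√2.
Step 2: By the inverse law of cosines on triangle CFK: cos(∠CFK) = ((13·√2)² + 13² − 13²) / (2·13·√2·13) = 338/478 = 0.7071, so ∠CFK = 45°.

Therefore, the measure of angle ∠CFK = 45°.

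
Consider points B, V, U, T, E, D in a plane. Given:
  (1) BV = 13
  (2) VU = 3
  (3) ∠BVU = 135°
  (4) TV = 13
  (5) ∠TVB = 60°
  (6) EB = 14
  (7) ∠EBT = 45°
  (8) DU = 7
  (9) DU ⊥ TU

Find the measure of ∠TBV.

Step 1: By the law of cosines on triangle BVT: BT² = 13² + 13² − 2·13·13·cos(60°) = 169, so BT = 13.
Step 2: By the inverse law of cosines on triangle TBV: cos(∠TBV) = (13² + 13² − 13²) / (2·13·13) = 169/338 = 0.5, so ∠TBV = 60°.

Therefore, the measure of angle ∠TBV = 60°.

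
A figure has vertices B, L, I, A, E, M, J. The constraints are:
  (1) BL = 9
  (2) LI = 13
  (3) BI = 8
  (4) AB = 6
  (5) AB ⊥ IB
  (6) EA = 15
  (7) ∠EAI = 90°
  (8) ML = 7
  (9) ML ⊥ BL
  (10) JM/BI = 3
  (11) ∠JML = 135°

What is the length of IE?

Step 1: By the law of cosines on triangle IBA: IA² = 8² + 6² − 2·8·6·cos(90°) = 100, so IA = 10.
Step 2: By the law of cosines on triangle IAE: IE² = 10² + 15² − 2·10·15·cos(90°) = 325, so IE = 5·√13.

Therefore, the length of IE = 5·√13.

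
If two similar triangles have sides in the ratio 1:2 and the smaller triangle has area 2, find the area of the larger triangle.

For similar figures, the area ratio equals the square of the side ratio.
Side ratio (the smaller triangle to the larger triangle) = 1:2, so area ratio = 1^2:2^2 = 1:4.
If the area of the smaller triangle is 2, then the area of the larger triangle = 2 * (4/1) = 8.

8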